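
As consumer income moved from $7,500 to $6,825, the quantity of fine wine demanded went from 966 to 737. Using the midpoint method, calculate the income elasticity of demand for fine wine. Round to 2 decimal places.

%ΔQ = (737 − 966)/[(966+737)/2] = -229/851.5 ≈ -0.2689.
%ΔI = (6,825 − 7,500)/[(7,500+6,825)/2] = -675/7162.5 ≈ -0.0942.
E_I = %ΔQ/%ΔI ≈ 2.85.
E_I > 1: normal good (luxury).

2.85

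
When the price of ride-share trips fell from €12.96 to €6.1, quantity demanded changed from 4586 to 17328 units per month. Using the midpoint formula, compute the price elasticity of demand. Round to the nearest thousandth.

-1.616

%ΔQ = (17328 − 4586)/[(4586 + 17328)/2] = 12742/10957 ≈ 1.1629.
%ΔP = (6.1 − 12.96)/[(12.96 + 6.1)/2] = -6.86/9.53 ≈ -0.7198.
Arc elasticity E = %ΔQ/%ΔP ≈ 1.1629/-0.7198 ≈ -1.616.
|E| > 1: demand is elastic over this range.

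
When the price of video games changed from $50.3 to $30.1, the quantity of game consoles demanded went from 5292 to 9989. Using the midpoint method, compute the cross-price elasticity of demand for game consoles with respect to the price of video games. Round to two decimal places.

%ΔQ_x = (9989 − 5292)/[(5292+9989)/2] = 4697/7640.5 ≈ 0.6148.
%ΔP_y = (30.1 − 50.3)/[(50.3+30.1)/2] ≈ -0.5025.
E_xy = 0.6148/-0.5025 ≈ -1.22.
E_xy < 0, so game consoles and video games are complements.

-1.22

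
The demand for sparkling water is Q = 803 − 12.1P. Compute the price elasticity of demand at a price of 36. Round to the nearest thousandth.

At P = 36, Q = 367.4.
dQ/dP = −12.1.
Point elasticity E = (dQ/dP)·(P/Q) = -12.1 × 36/367.4 ≈ -1.186.
|E| > 1, so demand is elastic at this price.

-1.186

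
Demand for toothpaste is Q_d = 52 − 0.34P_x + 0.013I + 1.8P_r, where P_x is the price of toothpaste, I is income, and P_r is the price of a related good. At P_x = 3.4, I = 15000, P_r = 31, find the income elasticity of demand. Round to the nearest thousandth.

0.646

At the given point, Q_d = 52 − 0.34(3.4) + 0.013(15000) + 1.8(31) = 52 − 1.156 + 195 + 55.8 = 301.644.
∂Q_d/∂I = +0.013, so E_I = 0.013·(15000/301.644) ≈ 0.646.
E_I ∈ (0,1): normal good (necessity).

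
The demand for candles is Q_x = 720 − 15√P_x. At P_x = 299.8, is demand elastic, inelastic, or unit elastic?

inelastic

At P_x = 299.8, Q_x = 460.279.
dQ_x/dP_x = −15/(2√P_x) = −15/(2·17.3147).
Point elasticity E = (dQ_x/dP_x)·(P_x/Q_x) = -0.4332 × 299.8/460.279 ≈ -0.282.
|E| ≈ 0.282 < 1, so demand is inelastic.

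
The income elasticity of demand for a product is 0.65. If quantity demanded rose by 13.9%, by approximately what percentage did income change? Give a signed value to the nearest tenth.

%ΔQ ≈ E × %ΔI ⇒ %ΔI = %ΔQ / E = (13.9%)/(0.65) ≈ 21.4%.

21.4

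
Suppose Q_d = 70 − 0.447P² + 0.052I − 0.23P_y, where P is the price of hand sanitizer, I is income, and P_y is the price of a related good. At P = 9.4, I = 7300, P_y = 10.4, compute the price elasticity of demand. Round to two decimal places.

-0.19

At the given point, Q_d = 70 − 0.447(9.4)² + 0.052(7300) − 0.23(10.4) = 70 − 39.4969 + 379.6 − 2.392 = 407.7111.
∂Q_d/∂P = −2·0.447·P = -8.4036, so E_p = -8.4036·(9.4/407.7111) ≈ -0.19.
|E_p| < 1: demand is inelastic.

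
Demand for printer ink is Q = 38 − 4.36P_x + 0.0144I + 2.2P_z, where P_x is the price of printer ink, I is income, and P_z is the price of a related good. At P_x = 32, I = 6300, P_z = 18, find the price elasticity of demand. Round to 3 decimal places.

At the given point, Q = 38 − 4.36(32) + 0.0144(6300) + 2.2(18) = 38 − 139.52 + 90.72 + 39.6 = 28.8.
∂Q/∂P_x = −4.36, so E_p = (−4.36)·(32/28.8) ≈ -4.844.
|E_p| > 1: demand is elastic.

-4.844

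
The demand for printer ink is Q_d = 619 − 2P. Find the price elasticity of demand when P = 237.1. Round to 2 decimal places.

-3.27

At P = 237.1, Q_d = 144.8.
dQ_d/dP = −2.
Point elasticity E = (dQ_d/dP)·(P/Q_d) = -2 × 237.1/144.8 ≈ -3.27.
|E| > 1, so demand is elastic at this price.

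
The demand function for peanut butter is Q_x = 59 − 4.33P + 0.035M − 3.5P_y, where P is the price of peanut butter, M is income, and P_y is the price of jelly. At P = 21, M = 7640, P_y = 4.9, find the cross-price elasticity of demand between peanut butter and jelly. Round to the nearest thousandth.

Substituting, Q_x = 59 − 4.33(21) + 0.035(7640) − 3.5(4.9) = 59 − 90.93 + 267.4 − 17.15 = 218.32.
∂Q_x/∂P_y = −3.5, so E_xy = -3.5·(4.9/218.32) ≈ -0.079.
E_xy < 0: the goods are complements.

-0.079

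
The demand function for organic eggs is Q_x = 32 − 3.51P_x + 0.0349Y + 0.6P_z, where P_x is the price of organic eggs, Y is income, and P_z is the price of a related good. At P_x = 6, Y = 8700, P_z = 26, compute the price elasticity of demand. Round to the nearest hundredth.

First evaluate Q_x: 32 − 3.51(6) + 0.0349(8700) + 0.6(26) = 32 − 21.06 + 303.63 + 15.6 = 330.17.
∂Q_x/∂P_x = −3.51, so E_p = (−3.51)·(6/330.17) ≈ -0.06.
|E_p| < 1: demand is inelastic.

-0.06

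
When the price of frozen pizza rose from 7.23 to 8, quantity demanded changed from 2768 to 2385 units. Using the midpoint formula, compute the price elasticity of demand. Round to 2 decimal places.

-1.47

%ΔQ = (2385 − 2768)/[(2768 + 2385)/2] = -383/2576.5 ≈ -0.1487.
%Δp = (8 − 7.23)/[(7.23 + 8)/2] = 0.77/7.615 ≈ 0.1011.
Arc elasticity E = %ΔQ/%Δp ≈ -0.1487/0.1011 ≈ -1.47.
|E| > 1: demand is elastic over this range.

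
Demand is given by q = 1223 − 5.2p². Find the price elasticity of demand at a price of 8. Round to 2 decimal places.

At p = 8, q = 890.2.
dq/dp = −2·5.2·p = −83.2.
Point elasticity E = (dq/dp)·(p/q) = -83.2 × 8/890.2 ≈ -0.75.
|E| < 1, so demand is inelastic at this price.

-0.75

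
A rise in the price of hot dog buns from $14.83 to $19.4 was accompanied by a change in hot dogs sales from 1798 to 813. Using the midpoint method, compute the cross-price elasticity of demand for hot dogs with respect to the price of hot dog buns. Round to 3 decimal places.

%ΔQ_x = (813 − 1798)/[(1798+813)/2] = -985/1305.5 ≈ -0.7545.
%ΔP_y = (19.4 − 14.83)/[(14.83+19.4)/2] ≈ 0.2670.
E_xy = -0.7545/0.2670 ≈ -2.826.
E_xy < 0, so hot dogs and hot dog buns are complements.

-2.826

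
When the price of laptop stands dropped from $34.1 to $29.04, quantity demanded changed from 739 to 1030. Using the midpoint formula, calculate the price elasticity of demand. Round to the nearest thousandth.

%ΔQ = (1030 − 739)/[(739 + 1030)/2] = 291/884.5 ≈ 0.3290.
%Δp = (29.04 − 34.1)/[(34.1 + 29.04)/2] = -5.06/31.57 ≈ -0.1603.
Arc elasticity E = %ΔQ/%Δp ≈ 0.3290/-0.1603 ≈ -2.053.
|E| > 1: demand is elastic over this range.

-2.053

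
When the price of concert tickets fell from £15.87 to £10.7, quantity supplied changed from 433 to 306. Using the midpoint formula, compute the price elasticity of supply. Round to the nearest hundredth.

%ΔQ = (306 − 433)/[(433 + 306)/2] = -127/369.5 ≈ -0.3437.
%Δp = (10.7 − 15.87)/[(15.87 + 10.7)/2] = -5.17/13.285 ≈ -0.3892.
Arc elasticity E = %ΔQ/%Δp ≈ -0.3437/-0.3892 ≈ 0.88.
|E| < 1: supply is inelastic over this range.

0.88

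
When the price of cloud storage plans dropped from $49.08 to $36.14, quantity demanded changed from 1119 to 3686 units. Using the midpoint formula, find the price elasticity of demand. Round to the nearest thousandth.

-3.518

%ΔQ = (3686 − 1119)/[(1119 + 3686)/2] = 2567/2402.5 ≈ 1.0685.
%Δp = (36.14 − 49.08)/[(49.08 + 36.14)/2] = -12.94/42.61 ≈ -0.3037.
Arc elasticity E = %ΔQ/%Δp ≈ 1.0685/-0.3037 ≈ -3.518.
|E| > 1: demand is elastic over this range.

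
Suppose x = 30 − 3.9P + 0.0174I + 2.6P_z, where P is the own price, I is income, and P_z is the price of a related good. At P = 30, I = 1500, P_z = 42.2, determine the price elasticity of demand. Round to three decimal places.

-2.397

First evaluate x: 30 − 3.9(30) + 0.0174(1500) + 2.6(42.2) = 30 − 117 + 26.1 + 109.72 = 48.82.
∂x/∂P = −3.9, so E_p = (−3.9)·(30/48.82) ≈ -2.397.
|E_p| > 1: demand is elastic.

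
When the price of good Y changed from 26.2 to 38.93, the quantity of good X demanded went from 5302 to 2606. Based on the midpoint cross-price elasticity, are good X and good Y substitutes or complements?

complements

%ΔQ_x = (2606 − 5302)/[(5302+2606)/2] = -2696/3954 ≈ -0.6818.
%ΔP_y = (38.93 − 26.2)/[(26.2+38.93)/2] ≈ 0.3909.
E_xy = -0.6818/0.3909 ≈ -1.744.
E_xy < 0, so the goods are complements.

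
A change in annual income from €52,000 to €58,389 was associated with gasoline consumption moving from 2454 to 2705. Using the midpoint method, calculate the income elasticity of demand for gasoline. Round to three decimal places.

0.841

%ΔQ = (2705 − 2454)/[(2454+2705)/2] = 251/2579.5 ≈ 0.0973.
%ΔY = (58,389 − 52,000)/[(52,000+58,389)/2] = 6389/55194.5 ≈ 0.1158.
E_I = %ΔQ/%ΔY ≈ 0.841.
E_I ∈ (0,1): normal good (necessity).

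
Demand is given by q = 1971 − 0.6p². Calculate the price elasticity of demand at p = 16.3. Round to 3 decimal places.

-0.176

At p = 16.3, q = 1811.586.
dq/dp = −2·0.6·p = −19.56.
Point elasticity E = (dq/dp)·(p/q) = -19.56 × 16.3/1811.586 ≈ -0.176.
|E| < 1, so demand is inelastic at this price.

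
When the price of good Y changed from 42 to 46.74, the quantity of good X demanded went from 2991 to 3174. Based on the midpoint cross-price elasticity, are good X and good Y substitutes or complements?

substitutes

%ΔQ_x = (3174 − 2991)/[(2991+3174)/2] = 183/3082.5 ≈ 0.0594.
%ΔP_y = (46.74 − 42)/[(42+46.74)/2] ≈ 0.1068.
E_xy = 0.0594/0.1068 ≈ 0.556.
E_xy > 0, so the goods are substitutes.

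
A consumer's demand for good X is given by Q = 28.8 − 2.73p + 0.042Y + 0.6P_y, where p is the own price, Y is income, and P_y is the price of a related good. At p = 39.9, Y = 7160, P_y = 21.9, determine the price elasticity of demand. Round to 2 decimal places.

-0.47

Substituting, Q = 28.8 − 2.73(39.9) + 0.042(7160) + 0.6(21.9) = 28.8 − 108.927 + 300.72 + 13.14 = 233.733.
∂Q/∂p = −2.73, so E_p = (−2.73)·(39.9/233.733) ≈ -0.47.
|E_p| < 1: demand is inelastic.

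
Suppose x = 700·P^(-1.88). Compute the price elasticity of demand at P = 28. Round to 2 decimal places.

-1.88

For a Cobb–Douglas (constant-elasticity) form x = A·P^α·…, the elasticity with respect to P equals the exponent α at every point.
Here the exponent on P is -1.88, so the price elasticity of demand is -1.88.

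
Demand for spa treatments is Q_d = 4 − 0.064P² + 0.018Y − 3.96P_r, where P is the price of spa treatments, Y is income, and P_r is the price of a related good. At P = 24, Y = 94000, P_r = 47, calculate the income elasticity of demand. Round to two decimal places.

1.15

First evaluate Q_d: 4 − 0.064(24)² + 0.018(94000) − 3.96(47) = 4 − 36.864 + 1692 − 186.12 = 1473.016.
∂Q_d/∂Y = +0.018, so E_I = 0.018·(94000/1473.016) ≈ 1.15.
E_I > 1: normal good (luxury).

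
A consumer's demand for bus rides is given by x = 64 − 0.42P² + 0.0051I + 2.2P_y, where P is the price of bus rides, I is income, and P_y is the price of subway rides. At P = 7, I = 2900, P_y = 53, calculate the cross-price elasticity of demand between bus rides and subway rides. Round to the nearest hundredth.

Substituting, x = 64 − 0.42(7)² + 0.0051(2900) + 2.2(53) = 64 − 20.58 + 14.79 + 116.6 = 174.81.
∂x/∂P_y = +2.2, so E_xy = 2.2·(53/174.81) ≈ 0.67.
E_xy > 0: the goods are substitutes.

0.67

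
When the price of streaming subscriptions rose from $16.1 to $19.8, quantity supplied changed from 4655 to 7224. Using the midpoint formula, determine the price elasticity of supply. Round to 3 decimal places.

%Δq = (7224 − 4655)/[(4655 + 7224)/2] = 2569/5939.5 ≈ 0.4325.
%Δp = (19.8 − 16.1)/[(16.1 + 19.8)/2] = 3.7/17.95 ≈ 0.2061.
Arc elasticity E = %Δq/%Δp ≈ 0.4325/0.2061 ≈ 2.098.
|E| > 1: supply is elastic over this range.

2.098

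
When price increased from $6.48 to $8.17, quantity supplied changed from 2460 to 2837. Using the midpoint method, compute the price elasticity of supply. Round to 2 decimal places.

0.62

%ΔQ = (2837 − 2460)/[(2460 + 2837)/2] = 377/2648.5 ≈ 0.1423.
%Δp = (8.17 − 6.48)/[(6.48 + 8.17)/2] = 1.69/7.325 ≈ 0.2307.
Arc elasticity E = %ΔQ/%Δp ≈ 0.1423/0.2307 ≈ 0.62.
|E| < 1: supply is inelastic over this range.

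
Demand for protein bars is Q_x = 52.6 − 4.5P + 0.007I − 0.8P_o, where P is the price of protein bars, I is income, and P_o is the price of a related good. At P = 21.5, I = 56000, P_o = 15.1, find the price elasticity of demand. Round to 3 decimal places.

-0.288

Q_x = 52.6 − 4.5(21.5) + 0.007(56000) − 0.8(15.1) = 52.6 − 96.75 + 392 − 12.08 = 335.77.
∂Q_x/∂P = −4.5, so E_p = (−4.5)·(21.5/335.77) ≈ -0.288.
|E_p| < 1: demand is inelastic.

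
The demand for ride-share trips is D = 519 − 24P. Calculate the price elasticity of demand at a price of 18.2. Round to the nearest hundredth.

At P = 18.2, D = 82.2.
dD/dP = −24.
Point elasticity E = (dD/dP)·(P/D) = -24 × 18.2/82.2 ≈ -5.31.
|E| > 1, so demand is elastic at this price.

-5.31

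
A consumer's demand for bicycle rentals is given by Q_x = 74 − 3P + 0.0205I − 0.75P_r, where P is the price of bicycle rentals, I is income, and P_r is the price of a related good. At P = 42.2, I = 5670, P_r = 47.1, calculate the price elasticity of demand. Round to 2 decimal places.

Substituting, Q_x = 74 − 3(42.2) + 0.0205(5670) − 0.75(47.1) = 74 − 126.6 + 116.235 − 35.325 = 28.31.
∂Q_x/∂P = −3, so E_p = (−3)·(42.2/28.31) ≈ -4.47.
|E_p| > 1: demand is elastic.

-4.47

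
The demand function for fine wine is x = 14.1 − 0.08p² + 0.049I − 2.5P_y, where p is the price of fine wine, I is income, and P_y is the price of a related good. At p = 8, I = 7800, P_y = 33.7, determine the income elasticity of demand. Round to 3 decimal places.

1.245

Evaluating quantity at (p, I, P_y) gives x = 14.1 − 0.08(8)² + 0.049(7800) − 2.5(33.7) = 14.1 − 5.12 + 382.2 − 84.25 = 306.93.
∂x/∂I = +0.049, so E_I = 0.049·(7800/306.93) ≈ 1.245.
E_I > 1: normal good (luxury).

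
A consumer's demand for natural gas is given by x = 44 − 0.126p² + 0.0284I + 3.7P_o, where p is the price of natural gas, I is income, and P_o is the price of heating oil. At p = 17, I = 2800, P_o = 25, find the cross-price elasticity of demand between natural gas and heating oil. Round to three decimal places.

First evaluate x: 44 − 0.126(17)² + 0.0284(2800) + 3.7(25) = 44 − 36.414 + 79.52 + 92.5 = 179.606.
∂x/∂P_o = +3.7, so E_xy = 3.7·(25/179.606) ≈ 0.515.
E_xy > 0: the goods are substitutes.

0.515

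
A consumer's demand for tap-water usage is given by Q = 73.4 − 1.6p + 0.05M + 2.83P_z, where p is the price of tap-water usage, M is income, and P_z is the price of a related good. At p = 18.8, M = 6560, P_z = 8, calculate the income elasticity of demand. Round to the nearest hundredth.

Evaluating quantity at (p, M, P_z) gives Q = 73.4 − 1.6(18.8) + 0.05(6560) + 2.83(8) = 73.4 − 30.08 + 328 + 22.64 = 393.96.
∂Q/∂M = +0.05, so E_I = 0.05·(6560/393.96) ≈ 0.83.
E_I ∈ (0,1): normal good (necessity).

0.83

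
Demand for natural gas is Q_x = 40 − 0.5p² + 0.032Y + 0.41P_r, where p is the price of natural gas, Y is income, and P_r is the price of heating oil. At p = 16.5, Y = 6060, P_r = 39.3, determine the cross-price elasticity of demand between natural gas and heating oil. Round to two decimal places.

0.14

Q_x = 40 − 0.5(16.5)² + 0.032(6060) + 0.41(39.3) = 40 − 136.125 + 193.92 + 16.113 = 113.908.
∂Q_x/∂P_r = +0.41, so E_xy = 0.41·(39.3/113.908) ≈ 0.14.
E_xy > 0: the goods are substitutes.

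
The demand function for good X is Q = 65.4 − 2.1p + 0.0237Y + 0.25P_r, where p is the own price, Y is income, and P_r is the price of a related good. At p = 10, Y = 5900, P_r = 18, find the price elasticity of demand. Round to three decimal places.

-0.111

Q = 65.4 − 2.1(10) + 0.0237(5900) + 0.25(18) = 65.4 − 21 + 139.83 + 4.5 = 188.73.
∂Q/∂p = −2.1, so E_p = (−2.1)·(10/188.73) ≈ -0.111.
|E_p| < 1: demand is inelastic.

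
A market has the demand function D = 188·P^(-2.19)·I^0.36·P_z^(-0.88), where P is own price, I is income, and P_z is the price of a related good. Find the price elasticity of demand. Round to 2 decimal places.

-2.19

For a Cobb–Douglas (constant-elasticity) form D = A·P^α·…, the elasticity with respect to P equals the exponent α at every point.
Here the exponent on P is -2.19, so the price elasticity of demand is -2.19.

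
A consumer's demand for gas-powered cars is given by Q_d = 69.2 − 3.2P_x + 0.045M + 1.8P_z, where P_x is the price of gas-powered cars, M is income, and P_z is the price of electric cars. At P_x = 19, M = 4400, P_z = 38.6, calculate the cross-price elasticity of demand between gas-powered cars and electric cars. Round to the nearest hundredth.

Evaluating quantity at (P_x, M, P_z) gives Q_d = 69.2 − 3.2(19) + 0.045(4400) + 1.8(38.6) = 69.2 − 60.8 + 198 + 69.48 = 275.88.
∂Q_d/∂P_z = +1.8, so E_xy = 1.8·(38.6/275.88) ≈ 0.25.
E_xy > 0: the goods are substitutes.

0.25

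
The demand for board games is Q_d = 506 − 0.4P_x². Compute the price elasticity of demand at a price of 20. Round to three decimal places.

-0.925

At P_x = 20, Q_d = 346.
dQ_d/dP_x = −2·0.4·P_x = −16.
Point elasticity E = (dQ_d/dP_x)·(P_x/Q_d) = -16 × 20/346 ≈ -0.925.
|E| < 1, so demand is inelastic at this price.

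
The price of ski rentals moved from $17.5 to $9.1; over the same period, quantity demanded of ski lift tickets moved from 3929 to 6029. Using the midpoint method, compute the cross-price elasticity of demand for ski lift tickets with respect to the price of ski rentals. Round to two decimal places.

-0.67

%ΔQ_x = (6029 − 3929)/[(3929+6029)/2] = 2100/4979 ≈ 0.4218.
%ΔP_y = (9.1 − 17.5)/[(17.5+9.1)/2] ≈ -0.6316.
E_xy = 0.4218/-0.6316 ≈ -0.67.
E_xy < 0, so ski lift tickets and ski rentals are complements.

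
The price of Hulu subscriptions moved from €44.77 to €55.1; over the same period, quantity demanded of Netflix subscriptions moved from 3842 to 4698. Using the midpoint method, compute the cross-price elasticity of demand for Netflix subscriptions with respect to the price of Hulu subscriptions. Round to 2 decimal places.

0.97

%ΔQ_x = (4698 − 3842)/[(3842+4698)/2] = 856/4270 ≈ 0.2005.
%ΔP_y = (55.1 − 44.77)/[(44.77+55.1)/2] ≈ 0.2069.
E_xy = 0.2005/0.2069 ≈ 0.97.
E_xy > 0, so Netflix subscriptions and Hulu subscriptions are substitutes.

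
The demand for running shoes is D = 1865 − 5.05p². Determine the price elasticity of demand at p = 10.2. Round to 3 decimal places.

At p = 10.2, D = 1339.598.
dD/dp = −2·5.05·p = −103.02.
Point elasticity E = (dD/dp)·(p/D) = -103.02 × 10.2/1339.598 ≈ -0.784.
|E| < 1, so demand is inelastic at this price.

-0.784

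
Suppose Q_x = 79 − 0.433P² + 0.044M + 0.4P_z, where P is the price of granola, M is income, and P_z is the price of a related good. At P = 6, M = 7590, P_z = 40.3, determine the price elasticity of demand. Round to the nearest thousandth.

-0.075

Q_x = 79 − 0.433(6)² + 0.044(7590) + 0.4(40.3) = 79 − 15.588 + 333.96 + 16.12 = 413.492.
∂Q_x/∂P = −2·0.433·P = -5.196, so E_p = -5.196·(6/413.492) ≈ -0.075.
|E_p| < 1: demand is inelastic.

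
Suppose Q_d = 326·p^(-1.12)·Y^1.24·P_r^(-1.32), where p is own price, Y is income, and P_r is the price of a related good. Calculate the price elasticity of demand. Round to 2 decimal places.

-1.12

For a Cobb–Douglas (constant-elasticity) form Q_d = A·p^α·…, the elasticity with respect to p equals the exponent α at every point.
Here the exponent on p is -1.12, so the price elasticity of demand is -1.12.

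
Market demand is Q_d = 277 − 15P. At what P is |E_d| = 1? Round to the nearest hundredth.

For linear demand Q_d = a − bP, E = −bP/(a − bP). |E| = 1 ⇒ bP = a − bP ⇒ P = a/(2b).
P = 277/(2·15) ≈ 9.23.

9.23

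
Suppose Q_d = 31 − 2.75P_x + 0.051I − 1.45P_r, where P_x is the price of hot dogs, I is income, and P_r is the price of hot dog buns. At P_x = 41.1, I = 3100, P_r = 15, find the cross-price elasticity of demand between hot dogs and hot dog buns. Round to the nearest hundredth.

-0.40

Evaluating quantity at (P_x, I, P_r) gives Q_d = 31 − 2.75(41.1) + 0.051(3100) − 1.45(15) = 31 − 113.025 + 158.1 − 21.75 = 54.325.
∂Q_d/∂P_r = −1.45, so E_xy = -1.45·(15/54.325) ≈ -0.40.
E_xy < 0: the goods are complements.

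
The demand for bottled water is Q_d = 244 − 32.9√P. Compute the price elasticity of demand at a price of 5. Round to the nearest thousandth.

At P = 5, Q_d = 170.4334.
dQ_d/dP = −32.9/(2√P) = −32.9/(2·2.2361).
Point elasticity E = (dQ_d/dP)·(P/Q_d) = -7.3567 × 5/170.4334 ≈ -0.216.
|E| < 1, so demand is inelastic at this price.

-0.216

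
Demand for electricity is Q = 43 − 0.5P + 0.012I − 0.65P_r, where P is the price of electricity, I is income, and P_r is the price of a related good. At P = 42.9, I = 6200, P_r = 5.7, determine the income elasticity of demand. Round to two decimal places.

0.81

At the given point, Q = 43 − 0.5(42.9) + 0.012(6200) − 0.65(5.7) = 43 − 21.45 + 74.4 − 3.705 = 92.245.
∂Q/∂I = +0.012, so E_I = 0.012·(6200/92.245) ≈ 0.81.
E_I ∈ (0,1): normal good (necessity).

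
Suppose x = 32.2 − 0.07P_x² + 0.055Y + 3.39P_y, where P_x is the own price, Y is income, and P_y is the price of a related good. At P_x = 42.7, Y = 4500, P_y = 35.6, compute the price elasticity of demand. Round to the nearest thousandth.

-0.936

Evaluating quantity at (P_x, Y, P_y) gives x = 32.2 − 0.07(42.7)² + 0.055(4500) + 3.39(35.6) = 32.2 − 127.6303 + 247.5 + 120.684 = 272.7537.
∂x/∂P_x = −2·0.07·P_x = -5.978, so E_p = -5.978·(42.7/272.7537) ≈ -0.936.
|E_p| < 1: demand is inelastic.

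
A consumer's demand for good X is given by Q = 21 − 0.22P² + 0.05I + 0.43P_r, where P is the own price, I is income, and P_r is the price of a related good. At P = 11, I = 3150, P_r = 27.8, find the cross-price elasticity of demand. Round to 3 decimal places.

0.073

At the given point, Q = 21 − 0.22(11)² + 0.05(3150) + 0.43(27.8) = 21 − 26.62 + 157.5 + 11.954 = 163.834.
∂Q/∂P_r = +0.43, so E_xy = 0.43·(27.8/163.834) ≈ 0.073.
E_xy > 0: the goods are substitutes.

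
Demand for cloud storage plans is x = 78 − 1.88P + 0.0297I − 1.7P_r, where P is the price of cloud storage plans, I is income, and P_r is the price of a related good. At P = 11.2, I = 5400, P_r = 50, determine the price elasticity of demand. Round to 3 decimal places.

x = 78 − 1.88(11.2) + 0.0297(5400) − 1.7(50) = 78 − 21.056 + 160.38 − 85 = 132.324.
∂x/∂P = −1.88, so E_p = (−1.88)·(11.2/132.324) ≈ -0.159.
|E_p| < 1: demand is inelastic.

-0.159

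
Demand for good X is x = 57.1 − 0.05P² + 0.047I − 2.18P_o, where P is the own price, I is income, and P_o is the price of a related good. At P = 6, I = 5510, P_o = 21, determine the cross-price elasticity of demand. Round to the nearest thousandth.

-0.171

x = 57.1 − 0.05(6)² + 0.047(5510) − 2.18(21) = 57.1 − 1.8 + 258.97 − 45.78 = 268.49.
∂x/∂P_o = −2.18, so E_xy = -2.18·(21/268.49) ≈ -0.171.
E_xy < 0: the goods are complements.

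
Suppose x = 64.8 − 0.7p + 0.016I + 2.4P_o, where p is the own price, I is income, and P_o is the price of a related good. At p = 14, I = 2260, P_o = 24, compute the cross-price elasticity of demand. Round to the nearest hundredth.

At the given point, x = 64.8 − 0.7(14) + 0.016(2260) + 2.4(24) = 64.8 − 9.8 + 36.16 + 57.6 = 148.76.
∂x/∂P_o = +2.4, so E_xy = 2.4·(24/148.76) ≈ 0.39.
E_xy > 0: the goods are substitutes.

0.39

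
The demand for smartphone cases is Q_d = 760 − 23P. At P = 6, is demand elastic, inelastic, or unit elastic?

inelastic

At P = 6, Q_d = 622.
dQ_d/dP = −23.
Point elasticity E = (dQ_d/dP)·(P/Q_d) = -23 × 6/622 ≈ -0.222.
|E| ≈ 0.222 < 1, so demand is inelastic.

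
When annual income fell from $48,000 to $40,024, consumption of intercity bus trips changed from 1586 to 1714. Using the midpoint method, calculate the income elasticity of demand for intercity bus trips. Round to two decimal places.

%ΔQ = (1714 − 1586)/[(1586+1714)/2] = 128/1650 ≈ 0.0776.
%ΔI = (40,024 − 48,000)/[(48,000+40,024)/2] = -7976/44012 ≈ -0.1812.
E_I = %ΔQ/%ΔI ≈ -0.43.
E_I < 0: inferior good.

-0.43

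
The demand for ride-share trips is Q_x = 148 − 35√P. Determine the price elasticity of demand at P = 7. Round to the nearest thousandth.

At P = 7, Q_x = 55.3987.
dQ_x/dP = −35/(2√P) = −35/(2·2.6458).
Point elasticity E = (dQ_x/dP)·(P/Q_x) = -6.6144 × 7/55.3987 ≈ -0.836.
|E| < 1, so demand is inelastic at this price.

-0.836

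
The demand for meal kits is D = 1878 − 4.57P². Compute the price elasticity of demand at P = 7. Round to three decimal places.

-0.271

At P = 7, D = 1654.07.
dD/dP = −2·4.57·P = −63.98.
Point elasticity E = (dD/dP)·(P/D) = -63.98 × 7/1654.07 ≈ -0.271.
|E| < 1, so demand is inelastic at this price.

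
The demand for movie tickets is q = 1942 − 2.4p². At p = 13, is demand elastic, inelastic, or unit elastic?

inelastic

At p = 13, q = 1536.4.
dq/dp = −2·2.4·p = −62.4.
Point elasticity E = (dq/dp)·(p/q) = -62.4 × 13/1536.4 ≈ -0.528.
|E| ≈ 0.528 < 1, so demand is inelastic.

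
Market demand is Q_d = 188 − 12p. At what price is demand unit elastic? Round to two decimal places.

For linear demand Q_d = a − bp, E = −bp/(a − bp). |E| = 1 ⇒ bp = a − bp ⇒ p = a/(2b).
p = 188/(2·12) ≈ 7.83.

7.83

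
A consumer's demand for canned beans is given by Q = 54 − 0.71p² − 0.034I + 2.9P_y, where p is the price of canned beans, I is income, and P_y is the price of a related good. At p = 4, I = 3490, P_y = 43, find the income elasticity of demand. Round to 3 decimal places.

Evaluating quantity at (p, I, P_y) gives Q = 54 − 0.71(4)² − 0.034(3490) + 2.9(43) = 54 − 11.36 − 118.66 + 124.7 = 48.68.
∂Q/∂I = −0.034, so E_I = -0.034·(3490/48.68) ≈ -2.438.
E_I < 0: inferior good.

-2.438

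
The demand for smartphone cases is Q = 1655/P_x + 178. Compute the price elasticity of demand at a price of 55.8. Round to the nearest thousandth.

-0.143

At P_x = 55.8, Q = 207.6595.
dQ/dP_x = −1655/P_x² = −0.5315.
Point elasticity E = (dQ/dP_x)·(P_x/Q) = -0.5315 × 55.8/207.6595 ≈ -0.143.
|E| < 1, so demand is inelastic at this price.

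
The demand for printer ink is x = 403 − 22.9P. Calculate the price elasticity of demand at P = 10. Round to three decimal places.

-1.316

At P = 10, x = 174.
dx/dP = −22.9.
Point elasticity E = (dx/dP)·(P/x) = -22.9 × 10/174 ≈ -1.316.
|E| > 1, so demand is elastic at this price.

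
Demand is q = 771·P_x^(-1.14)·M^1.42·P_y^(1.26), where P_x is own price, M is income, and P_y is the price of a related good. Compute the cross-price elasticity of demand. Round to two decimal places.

For a Cobb–Douglas (constant-elasticity) form q = A·P_y^α·…, the elasticity with respect to P_y equals the exponent α at every point.
Here the exponent on P_y is 1.26, so the cross-price elasticity of demand is 1.26.

1.26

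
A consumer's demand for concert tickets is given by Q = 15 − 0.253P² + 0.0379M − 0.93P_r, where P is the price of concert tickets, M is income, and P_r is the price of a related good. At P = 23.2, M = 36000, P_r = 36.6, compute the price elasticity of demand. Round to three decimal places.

-0.225

First evaluate Q: 15 − 0.253(23.2)² + 0.0379(36000) − 0.93(36.6) = 15 − 136.1747 + 1364.4 − 34.038 = 1209.1873.
∂Q/∂P = −2·0.253·P = -11.7392, so E_p = -11.7392·(23.2/1209.1873) ≈ -0.225.
|E_p| < 1: demand is inelastic.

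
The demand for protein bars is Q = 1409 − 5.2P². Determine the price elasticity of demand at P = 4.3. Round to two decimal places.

-0.15

At P = 4.3, Q = 1312.852.
dQ/dP = −2·5.2·P = −44.72.
Point elasticity E = (dQ/dP)·(P/Q) = -44.72 × 4.3/1312.852 ≈ -0.15.
|E| < 1, so demand is inelastic at this price.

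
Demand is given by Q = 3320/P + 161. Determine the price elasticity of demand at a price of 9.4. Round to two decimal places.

At P = 9.4, Q = 514.1915.
dQ/dP = −3320/P² = −37.5736.
Point elasticity E = (dQ/dP)·(P/Q) = -37.5736 × 9.4/514.1915 ≈ -0.69.
|E| < 1, so demand is inelastic at this price.

-0.69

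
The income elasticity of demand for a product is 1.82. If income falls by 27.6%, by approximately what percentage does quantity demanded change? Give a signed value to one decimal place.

-50.2

%ΔQ ≈ E × %ΔI = (1.82) × (-27.6%) ≈ -50.2%.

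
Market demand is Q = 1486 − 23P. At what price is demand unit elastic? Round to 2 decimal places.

For linear demand Q = a − bP, E = −bP/(a − bP). |E| = 1 ⇒ bP = a − bP ⇒ P = a/(2b).
P = 1486/(2·23) ≈ 32.30.

32.30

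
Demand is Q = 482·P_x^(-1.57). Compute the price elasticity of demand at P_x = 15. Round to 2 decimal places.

-1.57

For a Cobb–Douglas (constant-elasticity) form Q = A·P_x^α·…, the elasticity with respect to P_x equals the exponent α at every point.
Here the exponent on P_x is -1.57, so the price elasticity of demand is -1.57.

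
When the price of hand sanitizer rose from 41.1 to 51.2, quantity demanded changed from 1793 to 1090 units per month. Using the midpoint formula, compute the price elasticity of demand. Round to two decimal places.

-2.23

%ΔQ = (1090 − 1793)/[(1793 + 1090)/2] = -703/1441.5 ≈ -0.4877.
%Δp = (51.2 − 41.1)/[(41.1 + 51.2)/2] = 10.1/46.15 ≈ 0.2189.
Arc elasticity E = %ΔQ/%Δp ≈ -0.4877/0.2189 ≈ -2.23.
|E| > 1: demand is elastic over this range.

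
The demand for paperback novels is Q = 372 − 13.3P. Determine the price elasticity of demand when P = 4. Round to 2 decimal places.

At P = 4, Q = 318.8.
dQ/dP = −13.3.
Point elasticity E = (dQ/dP)·(P/Q) = -13.3 × 4/318.8 ≈ -0.17.
|E| < 1, so demand is inelastic at this price.

-0.17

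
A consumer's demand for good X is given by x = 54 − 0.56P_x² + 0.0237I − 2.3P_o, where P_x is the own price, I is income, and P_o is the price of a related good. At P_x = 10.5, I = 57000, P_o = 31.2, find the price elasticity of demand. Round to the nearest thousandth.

-0.097

Substituting, x = 54 − 0.56(10.5)² + 0.0237(57000) − 2.3(31.2) = 54 − 61.74 + 1350.9 − 71.76 = 1271.4.
∂x/∂P_x = −2·0.56·P_x = -11.76, so E_p = -11.76·(10.5/1271.4) ≈ -0.097.
|E_p| < 1: demand is inelastic.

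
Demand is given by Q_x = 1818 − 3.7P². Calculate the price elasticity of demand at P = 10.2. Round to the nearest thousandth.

-0.537

At P = 10.2, Q_x = 1433.052.
dQ_x/dP = −2·3.7·P = −75.48.
Point elasticity E = (dQ_x/dP)·(P/Q_x) = -75.48 × 10.2/1433.052 ≈ -0.537.
|E| < 1, so demand is inelastic at this price.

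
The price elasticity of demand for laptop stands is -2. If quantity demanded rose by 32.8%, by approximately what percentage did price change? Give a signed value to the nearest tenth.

-16.4

%ΔQ ≈ E × %ΔP ⇒ %ΔP = %ΔQ / E = (32.8%)/(-2) = -16.4%.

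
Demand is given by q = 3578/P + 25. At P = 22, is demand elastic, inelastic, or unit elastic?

At P = 22, q = 187.6364.
dq/dP = −3578/P² = −7.3926.
Point elasticity E = (dq/dP)·(P/q) = -7.3926 × 22/187.6364 ≈ -0.867.
|E| ≈ 0.867 < 1, so demand is inelastic.

inelastic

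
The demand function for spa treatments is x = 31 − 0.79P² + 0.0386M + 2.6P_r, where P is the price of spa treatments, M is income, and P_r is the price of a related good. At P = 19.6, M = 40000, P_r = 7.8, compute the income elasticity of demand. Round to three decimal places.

1.195

First evaluate x: 31 − 0.79(19.6)² + 0.0386(40000) + 2.6(7.8) = 31 − 303.4864 + 1544 + 20.28 = 1291.7936.
∂x/∂M = +0.0386, so E_I = 0.0386·(40000/1291.7936) ≈ 1.195.
E_I > 1: normal good (luxury).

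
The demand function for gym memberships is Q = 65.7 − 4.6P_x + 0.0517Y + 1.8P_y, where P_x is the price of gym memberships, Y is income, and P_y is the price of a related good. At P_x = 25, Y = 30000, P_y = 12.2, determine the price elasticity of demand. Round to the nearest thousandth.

-0.075

Evaluating quantity at (P_x, Y, P_y) gives Q = 65.7 − 4.6(25) + 0.0517(30000) + 1.8(12.2) = 65.7 − 115 + 1551 + 21.96 = 1523.66.
∂Q/∂P_x = −4.6, so E_p = (−4.6)·(25/1523.66) ≈ -0.075.
|E_p| < 1: demand is inelastic.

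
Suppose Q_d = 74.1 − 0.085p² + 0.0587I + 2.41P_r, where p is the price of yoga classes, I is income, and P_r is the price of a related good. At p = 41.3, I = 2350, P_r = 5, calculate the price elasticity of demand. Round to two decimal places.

-3.67

At the given point, Q_d = 74.1 − 0.085(41.3)² + 0.0587(2350) + 2.41(5) = 74.1 − 144.9837 + 137.945 + 12.05 = 79.1114.
∂Q_d/∂p = −2·0.085·p = -7.021, so E_p = -7.021·(41.3/79.1114) ≈ -3.67.
|E_p| > 1: demand is elastic.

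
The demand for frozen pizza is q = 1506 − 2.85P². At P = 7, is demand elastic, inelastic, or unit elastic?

inelastic

At P = 7, q = 1366.35.
dq/dP = −2·2.85·P = −39.9.
Point elasticity E = (dq/dP)·(P/q) = -39.9 × 7/1366.35 ≈ -0.204.
|E| ≈ 0.204 < 1, so demand is inelastic.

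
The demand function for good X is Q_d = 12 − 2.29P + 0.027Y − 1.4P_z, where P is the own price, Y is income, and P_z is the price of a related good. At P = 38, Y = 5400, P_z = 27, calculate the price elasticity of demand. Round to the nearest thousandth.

-2.639

First evaluate Q_d: 12 − 2.29(38) + 0.027(5400) − 1.4(27) = 12 − 87.02 + 145.8 − 37.8 = 32.98.
∂Q_d/∂P = −2.29, so E_p = (−2.29)·(38/32.98) ≈ -2.639.
|E_p| > 1: demand is elastic.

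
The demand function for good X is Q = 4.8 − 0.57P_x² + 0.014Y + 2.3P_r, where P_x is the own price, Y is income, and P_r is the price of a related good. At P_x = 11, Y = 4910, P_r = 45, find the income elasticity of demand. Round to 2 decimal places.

Evaluating quantity at (P_x, Y, P_r) gives Q = 4.8 − 0.57(11)² + 0.014(4910) + 2.3(45) = 4.8 − 68.97 + 68.74 + 103.5 = 108.07.
∂Q/∂Y = +0.014, so E_I = 0.014·(4910/108.07) ≈ 0.64.
E_I ∈ (0,1): normal good (necessity).

0.64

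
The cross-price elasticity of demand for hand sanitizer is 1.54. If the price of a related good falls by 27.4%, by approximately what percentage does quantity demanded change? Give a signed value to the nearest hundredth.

-42.20

%ΔQ ≈ E × %ΔP_y = (1.54) × (-27.4%) ≈ -42.20%.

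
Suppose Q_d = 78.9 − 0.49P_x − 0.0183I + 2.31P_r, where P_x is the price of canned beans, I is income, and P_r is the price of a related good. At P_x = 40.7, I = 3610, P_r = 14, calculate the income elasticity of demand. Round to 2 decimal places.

Evaluating quantity at (P_x, I, P_r) gives Q_d = 78.9 − 0.49(40.7) − 0.0183(3610) + 2.31(14) = 78.9 − 19.943 − 66.063 + 32.34 = 25.234.
∂Q_d/∂I = −0.0183, so E_I = -0.0183·(3610/25.234) ≈ -2.62.
E_I < 0: inferior good.

-2.62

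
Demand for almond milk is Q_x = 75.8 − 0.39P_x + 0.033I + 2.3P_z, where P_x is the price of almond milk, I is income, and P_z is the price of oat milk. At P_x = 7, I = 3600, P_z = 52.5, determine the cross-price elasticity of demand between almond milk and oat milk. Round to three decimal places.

0.386

At the given point, Q_x = 75.8 − 0.39(7) + 0.033(3600) + 2.3(52.5) = 75.8 − 2.73 + 118.8 + 120.75 = 312.62.
∂Q_x/∂P_z = +2.3, so E_xy = 2.3·(52.5/312.62) ≈ 0.386.
E_xy > 0: the goods are substitutes.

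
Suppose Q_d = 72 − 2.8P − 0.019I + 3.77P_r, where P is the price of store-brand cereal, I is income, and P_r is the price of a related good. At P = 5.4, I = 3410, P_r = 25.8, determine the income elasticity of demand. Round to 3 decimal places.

-0.725

Evaluating quantity at (P, I, P_r) gives Q_d = 72 − 2.8(5.4) − 0.019(3410) + 3.77(25.8) = 72 − 15.12 − 64.79 + 97.266 = 89.356.
∂Q_d/∂I = −0.019, so E_I = -0.019·(3410/89.356) ≈ -0.725.
E_I < 0: inferior good.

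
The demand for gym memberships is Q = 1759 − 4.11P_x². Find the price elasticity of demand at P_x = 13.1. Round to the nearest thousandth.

At P_x = 13.1, Q = 1053.6829.
dQ/dP_x = −2·4.11·P_x = −107.682.
Point elasticity E = (dQ/dP_x)·(P_x/Q) = -107.682 × 13.1/1053.6829 ≈ -1.339.
|E| > 1, so demand is elastic at this price.

-1.339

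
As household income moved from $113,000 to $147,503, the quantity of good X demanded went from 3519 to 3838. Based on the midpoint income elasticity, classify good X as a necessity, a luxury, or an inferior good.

%ΔQ = (3838 − 3519)/[(3519+3838)/2] = 319/3678.5 ≈ 0.0867.
%ΔI = (147,503 − 113,000)/[(113,000+147,503)/2] = 34503/130251.5 ≈ 0.2649.
E_I = %ΔQ/%ΔI ≈ 0.327.
E_I ∈ (0,1): normal good (necessity).

necessity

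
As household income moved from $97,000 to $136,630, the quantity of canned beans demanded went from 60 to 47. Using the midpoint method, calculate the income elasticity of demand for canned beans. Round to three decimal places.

%ΔQ = (47 − 60)/[(60+47)/2] = -13/53.5 ≈ -0.2430.
%ΔM = (136,630 − 97,000)/[(97,000+136,630)/2] = 39630/116815 ≈ 0.3393.
E_I = %ΔQ/%ΔM ≈ -0.716.
E_I < 0: inferior good.

-0.716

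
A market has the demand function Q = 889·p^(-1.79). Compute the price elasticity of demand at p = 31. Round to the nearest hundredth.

For a Cobb–Douglas (constant-elasticity) form Q = A·p^α·…, the elasticity with respect to p equals the exponent α at every point.
Here the exponent on p is -1.79, so the price elasticity of demand is -1.79.

-1.79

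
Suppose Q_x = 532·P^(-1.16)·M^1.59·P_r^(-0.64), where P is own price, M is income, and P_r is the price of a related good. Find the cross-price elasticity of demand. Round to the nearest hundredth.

-0.64

For a Cobb–Douglas (constant-elasticity) form Q_x = A·P_r^α·…, the elasticity with respect to P_r equals the exponent α at every point.
Here the exponent on P_r is -0.64, so the cross-price elasticity of demand is -0.64.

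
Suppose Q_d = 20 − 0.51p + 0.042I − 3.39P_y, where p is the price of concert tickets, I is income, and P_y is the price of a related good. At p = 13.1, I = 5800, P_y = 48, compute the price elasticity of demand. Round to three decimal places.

-0.071

First evaluate Q_d: 20 − 0.51(13.1) + 0.042(5800) − 3.39(48) = 20 − 6.681 + 243.6 − 162.72 = 94.199.
∂Q_d/∂p = −0.51, so E_p = (−0.51)·(13.1/94.199) ≈ -0.071.
|E_p| < 1: demand is inelastic.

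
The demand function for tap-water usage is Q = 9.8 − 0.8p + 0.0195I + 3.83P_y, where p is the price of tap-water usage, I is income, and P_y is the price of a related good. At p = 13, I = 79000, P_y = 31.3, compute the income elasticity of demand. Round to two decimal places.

0.93

At the given point, Q = 9.8 − 0.8(13) + 0.0195(79000) + 3.83(31.3) = 9.8 − 10.4 + 1540.5 + 119.879 = 1659.779.
∂Q/∂I = +0.0195, so E_I = 0.0195·(79000/1659.779) ≈ 0.93.
E_I ∈ (0,1): normal good (necessity).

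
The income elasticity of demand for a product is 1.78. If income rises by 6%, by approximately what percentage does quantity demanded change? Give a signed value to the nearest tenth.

%ΔQ ≈ E × %ΔI = (1.78) × (6%) ≈ 10.7%.

10.7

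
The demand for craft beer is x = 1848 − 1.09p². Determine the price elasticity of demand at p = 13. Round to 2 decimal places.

At p = 13, x = 1663.79.
dx/dp = −2·1.09·p = −28.34.
Point elasticity E = (dx/dp)·(p/x) = -28.34 × 13/1663.79 ≈ -0.22.
|E| < 1, so demand is inelastic at this price.

-0.22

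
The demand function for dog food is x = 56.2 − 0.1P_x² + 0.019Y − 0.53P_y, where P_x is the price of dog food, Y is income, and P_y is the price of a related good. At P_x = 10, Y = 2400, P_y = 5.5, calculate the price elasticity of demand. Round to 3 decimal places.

-0.225

x = 56.2 − 0.1(10)² + 0.019(2400) − 0.53(5.5) = 56.2 − 10 + 45.6 − 2.915 = 88.885.
∂x/∂P_x = −2·0.1·P_x = -2, so E_p = -2·(10/88.885) ≈ -0.225.
|E_p| < 1: demand is inelastic.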